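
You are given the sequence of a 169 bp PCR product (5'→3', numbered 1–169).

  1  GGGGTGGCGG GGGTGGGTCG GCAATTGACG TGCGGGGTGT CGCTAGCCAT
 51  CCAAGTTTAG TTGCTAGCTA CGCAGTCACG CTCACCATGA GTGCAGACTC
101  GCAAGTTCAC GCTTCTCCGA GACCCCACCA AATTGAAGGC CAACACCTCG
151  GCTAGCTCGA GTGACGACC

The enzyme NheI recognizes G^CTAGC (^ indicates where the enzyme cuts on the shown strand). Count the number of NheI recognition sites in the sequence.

3

GCTAGC occurs starting at positions 42, 63, 151.
NheI cuts at 3 sites.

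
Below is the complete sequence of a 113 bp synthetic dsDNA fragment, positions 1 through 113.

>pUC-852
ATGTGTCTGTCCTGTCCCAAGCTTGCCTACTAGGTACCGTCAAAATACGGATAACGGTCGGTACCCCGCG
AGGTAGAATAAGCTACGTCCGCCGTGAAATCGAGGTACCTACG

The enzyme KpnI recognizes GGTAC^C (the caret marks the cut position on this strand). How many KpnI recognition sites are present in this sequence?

GGTACC occurs starting at positions 33, 60, 104.
KpnI cuts at 3 sites.

3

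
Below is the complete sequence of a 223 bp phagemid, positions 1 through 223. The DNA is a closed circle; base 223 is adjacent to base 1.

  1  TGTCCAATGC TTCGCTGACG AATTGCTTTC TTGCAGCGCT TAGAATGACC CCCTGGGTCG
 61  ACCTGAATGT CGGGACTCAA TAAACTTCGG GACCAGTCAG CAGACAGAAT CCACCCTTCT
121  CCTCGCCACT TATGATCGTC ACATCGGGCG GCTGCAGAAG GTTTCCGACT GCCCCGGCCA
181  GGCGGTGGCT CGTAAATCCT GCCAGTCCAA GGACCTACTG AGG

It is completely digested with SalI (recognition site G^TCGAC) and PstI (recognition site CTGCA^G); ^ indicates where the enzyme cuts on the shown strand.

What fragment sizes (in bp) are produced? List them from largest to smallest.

124, 99 bp

The SalI site (GTCGAC) starts at position 57.
SalI cuts after the first base of each site, so after position 57.
The PstI site (CTGCAG) starts at position 152.
PstI cuts after base 5 of each site (before the last base), so after position 156.
Combined cut positions: 57, 156.
Circular molecule, 2 cuts → 2 fragments:
  58–156 → 99 bp
  157–223 then 1–57 → 67 + 57 = 124 bp
Sorted largest to smallest: 124, 99 bp.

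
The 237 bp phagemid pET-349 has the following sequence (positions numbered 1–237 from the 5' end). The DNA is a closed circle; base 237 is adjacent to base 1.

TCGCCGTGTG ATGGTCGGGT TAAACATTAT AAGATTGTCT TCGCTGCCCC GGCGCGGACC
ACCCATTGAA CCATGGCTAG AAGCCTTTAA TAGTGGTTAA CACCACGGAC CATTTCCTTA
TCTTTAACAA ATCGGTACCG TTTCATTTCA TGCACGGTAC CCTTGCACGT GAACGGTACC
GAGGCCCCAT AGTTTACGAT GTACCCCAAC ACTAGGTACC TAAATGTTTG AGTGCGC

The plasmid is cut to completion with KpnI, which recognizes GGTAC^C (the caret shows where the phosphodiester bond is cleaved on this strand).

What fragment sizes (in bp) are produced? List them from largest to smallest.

156, 40, 22, 19 bp

KpnI sites (GGTACC) start at positions 134, 156, 175, 215.
KpnI cuts after base 5 of each site (before the last base), so after positions 138, 160, 179, 219.
Circular molecule, 4 cuts → 4 fragments:
  139–160 → 22 bp
  161–179 → 19 bp
  180–219 → 40 bp
  220–237 then 1–138 → 18 + 138 = 156 bp
Sorted largest to smallest: 156, 40, 22, 19 bp.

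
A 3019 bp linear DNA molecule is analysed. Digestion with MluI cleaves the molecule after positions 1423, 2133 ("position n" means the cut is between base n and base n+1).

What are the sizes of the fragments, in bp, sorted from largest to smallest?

1423, 886, 710 bp

Linear molecule, 2 cuts → 3 fragments:
  1423 − 0 = 1423 bp
  2133 − 1423 = 710 bp
  3019 − 2133 = 886 bp
Sorted largest to smallest: 1423, 886, 710 bp.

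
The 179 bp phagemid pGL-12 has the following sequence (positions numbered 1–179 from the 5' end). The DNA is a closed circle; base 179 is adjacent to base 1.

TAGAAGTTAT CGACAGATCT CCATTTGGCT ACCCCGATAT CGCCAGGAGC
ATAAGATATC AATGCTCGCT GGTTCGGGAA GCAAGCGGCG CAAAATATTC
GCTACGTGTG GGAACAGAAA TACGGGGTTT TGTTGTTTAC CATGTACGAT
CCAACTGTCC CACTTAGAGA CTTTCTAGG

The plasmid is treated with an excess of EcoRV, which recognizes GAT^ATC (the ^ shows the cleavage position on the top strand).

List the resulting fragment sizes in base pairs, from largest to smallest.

160, 19 bp

EcoRV sites (GATATC) start at positions 36, 55.
EcoRV cuts after base 3 of each site, so after positions 38, 57.
Circular molecule, 2 cuts → 2 fragments:
  39–57 → 19 bp
  58–179 then 1–38 → 122 + 38 = 160 bp
Sorted largest to smallest: 160, 19 bp.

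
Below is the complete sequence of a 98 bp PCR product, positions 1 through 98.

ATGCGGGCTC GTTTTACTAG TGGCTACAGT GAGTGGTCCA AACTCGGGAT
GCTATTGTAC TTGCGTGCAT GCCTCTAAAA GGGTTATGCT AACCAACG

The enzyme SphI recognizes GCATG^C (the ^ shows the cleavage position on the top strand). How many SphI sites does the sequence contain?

1

GCATGC occurs starting at position 67.
SphI cuts at 1 site.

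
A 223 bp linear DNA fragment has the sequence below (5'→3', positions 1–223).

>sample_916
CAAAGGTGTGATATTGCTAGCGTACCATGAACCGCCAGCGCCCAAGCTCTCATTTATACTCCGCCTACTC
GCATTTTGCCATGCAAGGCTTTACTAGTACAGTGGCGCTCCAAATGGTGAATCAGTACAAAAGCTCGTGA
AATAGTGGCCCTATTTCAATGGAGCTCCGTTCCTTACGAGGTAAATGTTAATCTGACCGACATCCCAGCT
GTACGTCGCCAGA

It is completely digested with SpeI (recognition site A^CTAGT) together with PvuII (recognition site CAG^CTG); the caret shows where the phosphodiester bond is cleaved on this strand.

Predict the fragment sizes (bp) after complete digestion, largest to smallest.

115, 93, 15 bp

The SpeI site (ACTAGT) starts at position 93.
SpeI cuts after the first base of each site, so after position 93.
The PvuII site (CAGCTG) starts at position 206.
PvuII cuts after base 3 of each site, so after position 208.
Combined cut positions: 93, 208.
Linear molecule, 2 cuts → 3 fragments:
  1–93 → 93 bp
  94–208 → 115 bp
  209–223 → 15 bp
Sorted largest to smallest: 115, 93, 15 bp.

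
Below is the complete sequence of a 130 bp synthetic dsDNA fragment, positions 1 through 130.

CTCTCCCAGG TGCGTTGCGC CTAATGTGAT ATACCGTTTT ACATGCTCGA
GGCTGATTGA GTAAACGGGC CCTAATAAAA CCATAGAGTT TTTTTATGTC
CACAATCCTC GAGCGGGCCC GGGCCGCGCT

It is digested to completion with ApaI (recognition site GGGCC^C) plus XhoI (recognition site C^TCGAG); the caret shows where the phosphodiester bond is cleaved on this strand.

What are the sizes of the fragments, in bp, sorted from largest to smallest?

46, 37, 25, 11, 11 bp

ApaI sites (GGGCCC) start at positions 67, 115.
ApaI cuts after base 5 of each site (before the last base), so after positions 71, 119.
XhoI sites (CTCGAG) start at positions 46, 108.
XhoI cuts after the first base of each site, so after positions 46, 108.
Combined cut positions: 46, 71, 108, 119.
Linear molecule, 4 cuts → 5 fragments:
  1–46 → 46 bp
  47–71 → 25 bp
  72–108 → 37 bp
  109–119 → 11 bp
  120–130 → 11 bp
Sorted largest to smallest: 46, 37, 25, 11, 11 bp.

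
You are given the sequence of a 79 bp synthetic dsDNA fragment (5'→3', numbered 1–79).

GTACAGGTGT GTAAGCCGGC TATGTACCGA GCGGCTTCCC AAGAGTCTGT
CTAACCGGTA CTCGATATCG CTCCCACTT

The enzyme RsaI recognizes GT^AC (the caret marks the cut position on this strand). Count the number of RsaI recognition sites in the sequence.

GTAC occurs starting at positions 1, 24, 58.
RsaI cuts at 3 sites.

3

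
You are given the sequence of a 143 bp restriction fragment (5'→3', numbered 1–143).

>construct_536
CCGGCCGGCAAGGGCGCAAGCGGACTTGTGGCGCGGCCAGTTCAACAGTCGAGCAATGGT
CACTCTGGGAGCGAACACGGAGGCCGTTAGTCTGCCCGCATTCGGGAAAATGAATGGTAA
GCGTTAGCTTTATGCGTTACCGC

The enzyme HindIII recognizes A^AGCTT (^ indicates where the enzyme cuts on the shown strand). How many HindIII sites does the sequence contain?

No occurrence of AAGCTT is present in the sequence.
HindIII does not cut: 0 sites.

0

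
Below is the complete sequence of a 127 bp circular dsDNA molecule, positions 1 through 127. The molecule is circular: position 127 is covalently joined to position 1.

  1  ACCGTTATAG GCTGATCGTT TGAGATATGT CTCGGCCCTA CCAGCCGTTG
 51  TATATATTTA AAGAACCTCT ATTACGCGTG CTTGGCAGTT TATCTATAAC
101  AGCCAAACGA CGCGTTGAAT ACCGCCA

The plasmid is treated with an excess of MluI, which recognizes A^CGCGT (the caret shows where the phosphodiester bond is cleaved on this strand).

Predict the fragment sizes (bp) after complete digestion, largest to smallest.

MluI sites (ACGCGT) start at positions 74, 110.
MluI cuts after the first base of each site, so after positions 74, 110.
Circular molecule, 2 cuts → 2 fragments:
  75–110 → 36 bp
  111–127 then 1–74 → 17 + 74 = 91 bp
Sorted largest to smallest: 91, 36 bp.

91, 36 bp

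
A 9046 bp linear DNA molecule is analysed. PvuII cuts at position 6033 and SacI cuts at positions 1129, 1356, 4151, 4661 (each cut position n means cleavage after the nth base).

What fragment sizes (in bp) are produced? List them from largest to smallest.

3013, 2795, 1372, 1129, 510, 227 bp

Combined cut positions (sorted): 1129, 1356, 4151, 4661, 6033.
Linear molecule, 5 cuts → 6 fragments:
  1129 − 0 = 1129 bp
  1356 − 1129 = 227 bp
  4151 − 1356 = 2795 bp
  4661 − 4151 = 510 bp
  6033 − 4661 = 1372 bp
  9046 − 6033 = 3013 bp
Sorted largest to smallest: 3013, 2795, 1372, 1129, 510, 227 bp.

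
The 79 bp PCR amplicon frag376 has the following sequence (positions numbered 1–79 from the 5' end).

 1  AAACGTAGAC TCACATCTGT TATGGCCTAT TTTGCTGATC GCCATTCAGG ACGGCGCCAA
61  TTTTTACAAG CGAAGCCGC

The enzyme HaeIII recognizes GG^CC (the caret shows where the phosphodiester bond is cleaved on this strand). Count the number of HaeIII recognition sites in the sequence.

1

GGCC occurs starting at position 24.
HaeIII cuts at 1 site.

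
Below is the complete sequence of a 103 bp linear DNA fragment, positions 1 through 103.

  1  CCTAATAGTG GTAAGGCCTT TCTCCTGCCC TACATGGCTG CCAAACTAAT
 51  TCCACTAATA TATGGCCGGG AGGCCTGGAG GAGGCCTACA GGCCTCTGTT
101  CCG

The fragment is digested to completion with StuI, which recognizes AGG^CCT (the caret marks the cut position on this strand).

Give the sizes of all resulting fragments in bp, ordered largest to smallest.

57, 16, 11, 11, 8 bp

StuI sites (AGGCCT) start at positions 14, 71, 82, 90.
StuI cuts after base 3 of each site, so after positions 16, 73, 84, 92.
Linear molecule, 4 cuts → 5 fragments:
  1–16 → 16 bp
  17–73 → 57 bp
  74–84 → 11 bp
  85–92 → 8 bp
  93–103 → 11 bp
Sorted largest to smallest: 57, 16, 11, 11, 8 bp.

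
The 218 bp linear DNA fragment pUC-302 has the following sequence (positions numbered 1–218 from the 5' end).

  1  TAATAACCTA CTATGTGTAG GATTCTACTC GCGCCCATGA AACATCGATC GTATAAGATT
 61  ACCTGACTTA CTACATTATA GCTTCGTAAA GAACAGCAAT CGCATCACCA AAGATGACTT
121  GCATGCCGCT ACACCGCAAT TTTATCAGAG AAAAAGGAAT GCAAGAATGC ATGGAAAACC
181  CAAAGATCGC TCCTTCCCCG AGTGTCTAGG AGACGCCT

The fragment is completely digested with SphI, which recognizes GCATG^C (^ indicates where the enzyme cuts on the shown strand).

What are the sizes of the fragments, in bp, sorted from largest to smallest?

The SphI site (GCATGC) starts at position 121.
SphI cuts after base 5 of each site (before the last base), so after position 125.
Linear molecule, 1 cut → 2 fragments:
  1–125 → 125 bp
  126–218 → 93 bp
Sorted largest to smallest: 125, 93 bp.

125, 93 bp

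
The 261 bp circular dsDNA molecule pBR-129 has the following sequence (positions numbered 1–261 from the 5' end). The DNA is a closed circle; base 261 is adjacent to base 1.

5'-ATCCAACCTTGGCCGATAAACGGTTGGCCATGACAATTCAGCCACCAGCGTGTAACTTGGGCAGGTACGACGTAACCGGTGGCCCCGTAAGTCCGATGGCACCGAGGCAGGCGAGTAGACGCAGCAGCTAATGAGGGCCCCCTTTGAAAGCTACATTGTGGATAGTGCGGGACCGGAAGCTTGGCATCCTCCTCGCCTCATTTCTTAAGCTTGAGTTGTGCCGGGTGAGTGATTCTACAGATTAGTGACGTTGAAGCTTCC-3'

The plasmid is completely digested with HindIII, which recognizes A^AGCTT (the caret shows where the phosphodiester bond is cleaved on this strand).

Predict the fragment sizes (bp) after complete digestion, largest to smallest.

HindIII sites (AAGCTT) start at positions 177, 207, 254.
HindIII cuts after the first base of each site, so after positions 177, 207, 254.
Circular molecule, 3 cuts → 3 fragments:
  178–207 → 30 bp
  208–254 → 47 bp
  255–261 then 1–177 → 7 + 177 = 184 bp
Sorted largest to smallest: 184, 47, 30 bp.

184, 47, 30 bp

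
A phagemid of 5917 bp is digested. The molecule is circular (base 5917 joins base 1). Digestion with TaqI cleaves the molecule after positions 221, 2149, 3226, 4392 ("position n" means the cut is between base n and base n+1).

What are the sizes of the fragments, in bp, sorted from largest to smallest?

Circular molecule, 4 cuts → 4 fragments:
  2149 − 221 = 1928 bp
  3226 − 2149 = 1077 bp
  4392 − 3226 = 1166 bp
  wrap: 5917 − 4392 + 221 = 1746 bp
Sorted largest to smallest: 1928, 1746, 1166, 1077 bp.

1928, 1746, 1166, 1077 bp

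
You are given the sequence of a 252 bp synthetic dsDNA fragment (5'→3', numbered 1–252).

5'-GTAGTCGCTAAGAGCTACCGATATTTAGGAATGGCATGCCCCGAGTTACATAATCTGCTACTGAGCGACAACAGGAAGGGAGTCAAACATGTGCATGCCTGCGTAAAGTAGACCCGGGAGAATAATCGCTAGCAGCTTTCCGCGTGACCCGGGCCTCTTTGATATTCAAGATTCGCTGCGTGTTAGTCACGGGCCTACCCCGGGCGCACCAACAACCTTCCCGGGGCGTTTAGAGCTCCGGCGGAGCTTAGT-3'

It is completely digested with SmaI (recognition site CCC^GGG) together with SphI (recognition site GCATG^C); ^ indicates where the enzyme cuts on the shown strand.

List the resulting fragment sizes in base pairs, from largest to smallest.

SmaI sites (CCCGGG) start at positions 113, 148, 199, 220.
SmaI cuts after base 3 of each site, so after positions 115, 150, 201, 222.
SphI sites (GCATGC) start at positions 34, 93.
SphI cuts after base 5 of each site (before the last base), so after positions 38, 97.
Combined cut positions: 38, 97, 115, 150, 201, 222.
Linear molecule, 6 cuts → 7 fragments:
  1–38 → 38 bp
  39–97 → 59 bp
  98–115 → 18 bp
  116–150 → 35 bp
  151–201 → 51 bp
  202–222 → 21 bp
  223–252 → 30 bp
Sorted largest to smallest: 59, 51, 38, 35, 30, 21, 18 bp.

59, 51, 38, 35, 30, 21, 18 bp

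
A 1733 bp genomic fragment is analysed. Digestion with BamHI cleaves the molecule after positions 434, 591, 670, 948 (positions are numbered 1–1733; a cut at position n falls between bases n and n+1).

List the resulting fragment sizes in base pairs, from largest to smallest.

Linear molecule, 4 cuts → 5 fragments:
  434 − 0 = 434 bp
  591 − 434 = 157 bp
  670 − 591 = 79 bp
  948 − 670 = 278 bp
  1733 − 948 = 785 bp
Sorted largest to smallest: 785, 434, 278, 157, 79 bp.

785, 434, 278, 157, 79 bp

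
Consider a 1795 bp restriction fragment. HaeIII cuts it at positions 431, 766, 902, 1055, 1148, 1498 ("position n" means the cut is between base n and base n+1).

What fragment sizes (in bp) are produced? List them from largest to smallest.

431, 350, 335, 297, 153, 136, 93 bp

Linear molecule, 6 cuts → 7 fragments:
  431 − 0 = 431 bp
  766 − 431 = 335 bp
  902 − 766 = 136 bp
  1055 − 902 = 153 bp
  1148 − 1055 = 93 bp
  1498 − 1148 = 350 bp
  1795 − 1498 = 297 bp
Sorted largest to smallest: 431, 350, 335, 297, 153, 136, 93 bp.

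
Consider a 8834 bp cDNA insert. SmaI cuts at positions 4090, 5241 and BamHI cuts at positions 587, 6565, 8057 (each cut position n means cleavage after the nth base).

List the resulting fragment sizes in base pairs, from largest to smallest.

3503, 1492, 1324, 1151, 777, 587 bp

Combined cut positions (sorted): 587, 4090, 5241, 6565, 8057.
Linear molecule, 5 cuts → 6 fragments:
  587 − 0 = 587 bp
  4090 − 587 = 3503 bp
  5241 − 4090 = 1151 bp
  6565 − 5241 = 1324 bp
  8057 − 6565 = 1492 bp
  8834 − 8057 = 777 bp
Sorted largest to smallest: 3503, 1492, 1324, 1151, 777, 587 bp.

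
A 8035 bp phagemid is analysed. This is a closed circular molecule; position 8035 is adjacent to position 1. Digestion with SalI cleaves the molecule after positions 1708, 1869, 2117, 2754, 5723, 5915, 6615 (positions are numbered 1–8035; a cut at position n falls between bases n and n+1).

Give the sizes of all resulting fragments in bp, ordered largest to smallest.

Circular molecule, 7 cuts → 7 fragments:
  1869 − 1708 = 161 bp
  2117 − 1869 = 248 bp
  2754 − 2117 = 637 bp
  5723 − 2754 = 2969 bp
  5915 − 5723 = 192 bp
  6615 − 5915 = 700 bp
  wrap: 8035 − 6615 + 1708 = 3128 bp
Sorted largest to smallest: 3128, 2969, 700, 637, 248, 192, 161 bp.

3128, 2969, 700, 637, 248, 192, 161 bp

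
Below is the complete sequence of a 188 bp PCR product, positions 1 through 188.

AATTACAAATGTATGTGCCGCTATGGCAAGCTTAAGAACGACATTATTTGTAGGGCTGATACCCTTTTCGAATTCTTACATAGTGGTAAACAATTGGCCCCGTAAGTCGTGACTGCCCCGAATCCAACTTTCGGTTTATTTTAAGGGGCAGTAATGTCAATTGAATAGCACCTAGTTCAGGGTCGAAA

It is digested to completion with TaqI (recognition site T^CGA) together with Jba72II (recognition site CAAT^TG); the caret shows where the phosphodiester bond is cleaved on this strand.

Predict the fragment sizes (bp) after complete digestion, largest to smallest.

68, 67, 26, 22, 5 bp

TaqI sites (TCGA) start at positions 68, 183.
TaqI cuts after the first base of each site, so after positions 68, 183.
Jba72II sites (CAATTG) start at positions 91, 158.
Jba72II cuts after base 4 of each site, so after positions 94, 161.
Combined cut positions: 68, 94, 161, 183.
Linear molecule, 4 cuts → 5 fragments:
  1–68 → 68 bp
  69–94 → 26 bp
  95–161 → 67 bp
  162–183 → 22 bp
  184–188 → 5 bp
Sorted largest to smallest: 68, 67, 26, 22, 5 bp.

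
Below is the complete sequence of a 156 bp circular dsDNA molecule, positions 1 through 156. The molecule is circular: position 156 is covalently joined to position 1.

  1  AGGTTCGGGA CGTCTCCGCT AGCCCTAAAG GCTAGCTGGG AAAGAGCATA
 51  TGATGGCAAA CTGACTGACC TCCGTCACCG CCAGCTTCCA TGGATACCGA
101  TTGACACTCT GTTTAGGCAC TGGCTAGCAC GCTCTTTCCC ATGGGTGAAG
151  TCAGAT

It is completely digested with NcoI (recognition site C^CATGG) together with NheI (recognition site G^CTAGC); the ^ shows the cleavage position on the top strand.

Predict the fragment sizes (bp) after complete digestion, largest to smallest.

57, 35, 35, 16, 13 bp

NcoI sites (CCATGG) start at positions 88, 139.
NcoI cuts after the first base of each site, so after positions 88, 139.
NheI sites (GCTAGC) start at positions 18, 31, 123.
NheI cuts after the first base of each site, so after positions 18, 31, 123.
Combined cut positions: 18, 31, 88, 123, 139.
Circular molecule, 5 cuts → 5 fragments:
  19–31 → 13 bp
  32–88 → 57 bp
  89–123 → 35 bp
  124–139 → 16 bp
  140–156 then 1–18 → 17 + 18 = 35 bp
Sorted largest to smallest: 57, 35, 35, 16, 13 bp.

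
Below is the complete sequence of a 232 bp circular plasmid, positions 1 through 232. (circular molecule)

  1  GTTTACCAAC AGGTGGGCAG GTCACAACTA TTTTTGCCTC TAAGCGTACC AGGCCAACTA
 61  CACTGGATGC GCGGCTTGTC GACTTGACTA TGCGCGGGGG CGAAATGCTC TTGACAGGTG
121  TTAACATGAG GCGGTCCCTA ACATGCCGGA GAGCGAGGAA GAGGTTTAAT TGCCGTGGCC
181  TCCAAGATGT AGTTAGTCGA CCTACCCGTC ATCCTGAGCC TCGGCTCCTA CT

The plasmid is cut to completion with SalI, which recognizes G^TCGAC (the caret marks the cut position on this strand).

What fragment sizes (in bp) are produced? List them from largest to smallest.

118, 114 bp

SalI sites (GTCGAC) start at positions 78, 196.
SalI cuts after the first base of each site, so after positions 78, 196.
Circular molecule, 2 cuts → 2 fragments:
  79–196 → 118 bp
  197–232 then 1–78 → 36 + 78 = 114 bp
Sorted largest to smallest: 118, 114 bp.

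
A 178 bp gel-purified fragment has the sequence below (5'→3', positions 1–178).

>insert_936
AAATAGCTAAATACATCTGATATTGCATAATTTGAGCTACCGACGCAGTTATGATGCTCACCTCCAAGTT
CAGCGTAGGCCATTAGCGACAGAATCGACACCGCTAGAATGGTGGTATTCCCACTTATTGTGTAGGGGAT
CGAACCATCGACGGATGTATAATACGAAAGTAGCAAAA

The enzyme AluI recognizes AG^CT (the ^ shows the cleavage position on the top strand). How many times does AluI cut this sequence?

AGCT occurs starting at positions 5, 35.
AluI cuts at 2 sites.

2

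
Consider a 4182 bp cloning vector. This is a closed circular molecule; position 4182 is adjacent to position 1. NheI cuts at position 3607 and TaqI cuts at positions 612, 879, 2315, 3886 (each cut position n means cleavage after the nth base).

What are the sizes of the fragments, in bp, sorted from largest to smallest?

1436, 1292, 908, 279, 267 bp

Combined cut positions (sorted): 612, 879, 2315, 3607, 3886.
Circular molecule, 5 cuts → 5 fragments:
  879 − 612 = 267 bp
  2315 − 879 = 1436 bp
  3607 − 2315 = 1292 bp
  3886 − 3607 = 279 bp
  wrap: 4182 − 3886 + 612 = 908 bp
Sorted largest to smallest: 1436, 1292, 908, 279, 267 bp.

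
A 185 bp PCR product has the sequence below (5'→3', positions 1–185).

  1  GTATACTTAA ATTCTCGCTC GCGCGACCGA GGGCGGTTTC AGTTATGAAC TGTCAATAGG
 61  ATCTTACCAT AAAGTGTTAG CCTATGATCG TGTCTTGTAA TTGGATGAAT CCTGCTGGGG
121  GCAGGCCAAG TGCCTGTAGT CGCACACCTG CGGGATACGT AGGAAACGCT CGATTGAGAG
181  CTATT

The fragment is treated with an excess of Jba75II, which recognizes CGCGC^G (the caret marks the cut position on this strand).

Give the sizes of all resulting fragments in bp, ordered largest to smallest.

The Jba75II site (CGCGCG) starts at position 20.
Jba75II cuts after base 5 of each site (before the last base), so after position 24.
Linear molecule, 1 cut → 2 fragments:
  1–24 → 24 bp
  25–185 → 161 bp
Sorted largest to smallest: 161, 24 bp.

161, 24 bp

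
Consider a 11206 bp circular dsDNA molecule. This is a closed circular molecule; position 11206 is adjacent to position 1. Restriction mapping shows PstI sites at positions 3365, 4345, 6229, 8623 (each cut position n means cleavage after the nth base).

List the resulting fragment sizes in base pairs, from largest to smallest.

5948, 2394, 1884, 980 bp

Circular molecule, 4 cuts → 4 fragments:
  4345 − 3365 = 980 bp
  6229 − 4345 = 1884 bp
  8623 − 6229 = 2394 bp
  wrap: 11206 − 8623 + 3365 = 5948 bp
Sorted largest to smallest: 5948, 2394, 1884, 980 bp.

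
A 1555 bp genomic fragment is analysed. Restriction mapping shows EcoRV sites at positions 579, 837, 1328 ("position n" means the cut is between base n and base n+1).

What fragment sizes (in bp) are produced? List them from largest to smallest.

Linear molecule, 3 cuts → 4 fragments:
  579 − 0 = 579 bp
  837 − 579 = 258 bp
  1328 − 837 = 491 bp
  1555 − 1328 = 227 bp
Sorted largest to smallest: 579, 491, 258, 227 bp.

579, 491, 258, 227 bp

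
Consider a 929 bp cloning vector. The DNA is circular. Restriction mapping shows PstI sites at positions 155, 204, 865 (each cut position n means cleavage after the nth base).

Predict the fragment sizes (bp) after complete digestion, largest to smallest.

Circular molecule, 3 cuts → 3 fragments:
  204 − 155 = 49 bp
  865 − 204 = 661 bp
  wrap: 929 − 865 + 155 = 219 bp
Sorted largest to smallest: 661, 219, 49 bp.

661, 219, 49 bp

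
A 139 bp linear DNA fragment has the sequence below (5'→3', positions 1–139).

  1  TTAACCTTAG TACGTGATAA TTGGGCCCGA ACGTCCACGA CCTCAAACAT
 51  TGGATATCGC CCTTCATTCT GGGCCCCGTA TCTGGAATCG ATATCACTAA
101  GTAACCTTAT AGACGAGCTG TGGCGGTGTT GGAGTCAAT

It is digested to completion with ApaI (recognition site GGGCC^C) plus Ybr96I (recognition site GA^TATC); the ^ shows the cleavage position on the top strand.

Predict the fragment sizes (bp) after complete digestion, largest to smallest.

ApaI sites (GGGCCC) start at positions 23, 71.
ApaI cuts after base 5 of each site (before the last base), so after positions 27, 75.
Ybr96I sites (GATATC) start at positions 53, 90.
Ybr96I cuts after base 2 of each site, so after positions 54, 91.
Combined cut positions: 27, 54, 75, 91.
Linear molecule, 4 cuts → 5 fragments:
  1–27 → 27 bp
  28–54 → 27 bp
  55–75 → 21 bp
  76–91 → 16 bp
  92–139 → 48 bp
Sorted largest to smallest: 48, 27, 27, 21, 16 bp.

48, 27, 27, 21, 16 bp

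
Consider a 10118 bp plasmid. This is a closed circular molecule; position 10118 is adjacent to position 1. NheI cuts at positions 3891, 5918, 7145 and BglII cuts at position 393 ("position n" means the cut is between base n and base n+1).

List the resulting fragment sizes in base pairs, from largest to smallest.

Combined cut positions (sorted): 393, 3891, 5918, 7145.
Circular molecule, 4 cuts → 4 fragments:
  3891 − 393 = 3498 bp
  5918 − 3891 = 2027 bp
  7145 − 5918 = 1227 bp
  wrap: 10118 − 7145 + 393 = 3366 bp
Sorted largest to smallest: 3498, 3366, 2027, 1227 bp.

3498, 3366, 2027, 1227 bp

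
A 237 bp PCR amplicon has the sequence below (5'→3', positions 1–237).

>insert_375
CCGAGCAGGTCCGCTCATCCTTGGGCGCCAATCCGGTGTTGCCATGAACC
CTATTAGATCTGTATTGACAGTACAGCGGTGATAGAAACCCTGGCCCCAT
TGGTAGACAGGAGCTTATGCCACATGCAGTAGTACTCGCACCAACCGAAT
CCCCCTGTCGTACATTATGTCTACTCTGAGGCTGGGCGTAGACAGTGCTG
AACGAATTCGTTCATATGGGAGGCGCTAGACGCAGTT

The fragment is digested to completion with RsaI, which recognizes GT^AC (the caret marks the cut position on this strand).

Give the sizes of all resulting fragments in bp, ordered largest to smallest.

RsaI sites (GTAC) start at positions 71, 132, 160.
RsaI cuts after base 2 of each site, so after positions 72, 133, 161.
Linear molecule, 3 cuts → 4 fragments:
  1–72 → 72 bp
  73–133 → 61 bp
  134–161 → 28 bp
  162–237 → 76 bp
Sorted largest to smallest: 76, 72, 61, 28 bp.

76, 72, 61, 28 bp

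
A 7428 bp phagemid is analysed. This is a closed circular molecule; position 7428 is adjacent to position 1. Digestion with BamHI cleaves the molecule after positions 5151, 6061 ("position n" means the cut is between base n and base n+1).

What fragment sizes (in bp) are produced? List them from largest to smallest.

6518, 910 bp

Circular molecule, 2 cuts → 2 fragments:
  6061 − 5151 = 910 bp
  wrap: 7428 − 6061 + 5151 = 6518 bp
Sorted largest to smallest: 6518, 910 bp.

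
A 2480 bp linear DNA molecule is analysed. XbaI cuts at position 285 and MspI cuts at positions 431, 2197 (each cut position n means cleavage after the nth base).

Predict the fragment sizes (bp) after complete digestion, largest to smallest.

1766, 285, 283, 146 bp

Combined cut positions (sorted): 285, 431, 2197.
Linear molecule, 3 cuts → 4 fragments:
  285 − 0 = 285 bp
  431 − 285 = 146 bp
  2197 − 431 = 1766 bp
  2480 − 2197 = 283 bp
Sorted largest to smallest: 1766, 285, 283, 146 bp.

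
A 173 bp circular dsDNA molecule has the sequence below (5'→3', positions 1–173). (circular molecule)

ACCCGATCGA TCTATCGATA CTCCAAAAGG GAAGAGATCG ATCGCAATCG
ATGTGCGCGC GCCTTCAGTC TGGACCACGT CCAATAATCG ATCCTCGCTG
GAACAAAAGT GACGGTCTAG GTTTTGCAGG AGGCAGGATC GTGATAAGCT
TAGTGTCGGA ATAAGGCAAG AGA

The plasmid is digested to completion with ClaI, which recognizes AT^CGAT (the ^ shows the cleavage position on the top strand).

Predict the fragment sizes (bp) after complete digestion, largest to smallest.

ClaI sites (ATCGAT) start at positions 6, 14, 37, 47, 87.
ClaI cuts after base 2 of each site, so after positions 7, 15, 38, 48, 88.
Circular molecule, 5 cuts → 5 fragments:
  8–15 → 8 bp
  16–38 → 23 bp
  39–48 → 10 bp
  49–88 → 40 bp
  89–173 then 1–7 → 85 + 7 = 92 bp
Sorted largest to smallest: 92, 40, 23, 10, 8 bp.

92, 40, 23, 10, 8 bp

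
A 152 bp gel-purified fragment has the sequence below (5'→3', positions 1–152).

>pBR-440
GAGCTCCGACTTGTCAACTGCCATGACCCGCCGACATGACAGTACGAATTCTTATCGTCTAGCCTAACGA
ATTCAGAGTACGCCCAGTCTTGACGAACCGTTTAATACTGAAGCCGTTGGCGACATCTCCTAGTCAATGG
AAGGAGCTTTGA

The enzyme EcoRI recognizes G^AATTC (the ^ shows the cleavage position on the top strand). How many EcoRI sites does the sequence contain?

2

GAATTC occurs starting at positions 46, 69.
EcoRI cuts at 2 sites.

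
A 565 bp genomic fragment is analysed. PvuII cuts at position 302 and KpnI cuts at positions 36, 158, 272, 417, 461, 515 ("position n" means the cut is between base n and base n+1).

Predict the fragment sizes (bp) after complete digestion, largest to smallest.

Combined cut positions (sorted): 36, 158, 272, 302, 417, 461, 515.
Linear molecule, 7 cuts → 8 fragments:
  36 − 0 = 36 bp
  158 − 36 = 122 bp
  272 − 158 = 114 bp
  302 − 272 = 30 bp
  417 − 302 = 115 bp
  461 − 417 = 44 bp
  515 − 461 = 54 bp
  565 − 515 = 50 bp
Sorted largest to smallest: 122, 115, 114, 54, 50, 44, 36, 30 bp.

122, 115, 114, 54, 50, 44, 36, 30 bp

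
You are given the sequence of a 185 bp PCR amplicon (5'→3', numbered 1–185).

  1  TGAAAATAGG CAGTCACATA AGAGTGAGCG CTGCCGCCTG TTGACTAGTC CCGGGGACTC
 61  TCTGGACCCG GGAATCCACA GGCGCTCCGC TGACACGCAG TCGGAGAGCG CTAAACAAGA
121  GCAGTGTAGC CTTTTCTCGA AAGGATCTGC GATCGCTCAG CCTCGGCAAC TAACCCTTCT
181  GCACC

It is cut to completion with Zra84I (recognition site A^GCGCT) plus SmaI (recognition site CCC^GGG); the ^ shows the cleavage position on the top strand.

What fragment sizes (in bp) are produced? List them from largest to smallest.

78, 38, 27, 25, 17 bp

Zra84I sites (AGCGCT) start at positions 27, 107.
Zra84I cuts after the first base of each site, so after positions 27, 107.
SmaI sites (CCCGGG) start at positions 50, 67.
SmaI cuts after base 3 of each site, so after positions 52, 69.
Combined cut positions: 27, 52, 69, 107.
Linear molecule, 4 cuts → 5 fragments:
  1–27 → 27 bp
  28–52 → 25 bp
  53–69 → 17 bp
  70–107 → 38 bp
  108–185 → 78 bp
Sorted largest to smallest: 78, 38, 27, 25, 17 bp.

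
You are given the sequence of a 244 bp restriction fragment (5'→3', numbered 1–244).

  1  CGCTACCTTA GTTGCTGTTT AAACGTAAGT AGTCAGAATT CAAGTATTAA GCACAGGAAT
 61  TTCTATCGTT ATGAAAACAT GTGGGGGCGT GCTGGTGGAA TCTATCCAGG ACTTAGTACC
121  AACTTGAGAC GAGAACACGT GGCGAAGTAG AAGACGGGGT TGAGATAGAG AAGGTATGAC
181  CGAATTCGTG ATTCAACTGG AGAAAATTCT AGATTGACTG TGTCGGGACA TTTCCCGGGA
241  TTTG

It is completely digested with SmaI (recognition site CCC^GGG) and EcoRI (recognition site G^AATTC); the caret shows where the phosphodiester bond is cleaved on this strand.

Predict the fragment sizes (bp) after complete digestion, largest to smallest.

The SmaI site (CCCGGG) starts at position 234.
SmaI cuts after base 3 of each site, so after position 236.
EcoRI sites (GAATTC) start at positions 36, 182.
EcoRI cuts after the first base of each site, so after positions 36, 182.
Combined cut positions: 36, 182, 236.
Linear molecule, 3 cuts → 4 fragments:
  1–36 → 36 bp
  37–182 → 146 bp
  183–236 → 54 bp
  237–244 → 8 bp
Sorted largest to smallest: 146, 54, 36, 8 bp.

146, 54, 36, 8 bp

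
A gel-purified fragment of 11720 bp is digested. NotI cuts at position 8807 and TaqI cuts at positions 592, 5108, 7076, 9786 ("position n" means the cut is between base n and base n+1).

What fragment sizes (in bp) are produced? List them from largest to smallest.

4516, 1968, 1934, 1731, 979, 592 bp

Combined cut positions (sorted): 592, 5108, 7076, 8807, 9786.
Linear molecule, 5 cuts → 6 fragments:
  592 − 0 = 592 bp
  5108 − 592 = 4516 bp
  7076 − 5108 = 1968 bp
  8807 − 7076 = 1731 bp
  9786 − 8807 = 979 bp
  11720 − 9786 = 1934 bp
Sorted largest to smallest: 4516, 1968, 1934, 1731, 979, 592 bp.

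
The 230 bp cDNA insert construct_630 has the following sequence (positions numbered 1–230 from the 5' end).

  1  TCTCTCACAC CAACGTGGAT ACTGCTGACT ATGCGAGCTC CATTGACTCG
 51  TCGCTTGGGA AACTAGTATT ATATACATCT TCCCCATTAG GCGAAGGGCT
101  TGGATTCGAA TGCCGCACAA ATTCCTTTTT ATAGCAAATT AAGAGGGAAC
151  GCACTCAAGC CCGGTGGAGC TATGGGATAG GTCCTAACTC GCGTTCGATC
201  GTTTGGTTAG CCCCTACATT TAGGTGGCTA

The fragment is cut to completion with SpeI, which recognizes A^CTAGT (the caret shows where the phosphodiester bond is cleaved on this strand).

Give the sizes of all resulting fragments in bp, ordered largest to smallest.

The SpeI site (ACTAGT) starts at position 62.
SpeI cuts after the first base of each site, so after position 62.
Linear molecule, 1 cut → 2 fragments:
  1–62 → 62 bp
  63–230 → 168 bp
Sorted largest to smallest: 168, 62 bp.

168, 62 bp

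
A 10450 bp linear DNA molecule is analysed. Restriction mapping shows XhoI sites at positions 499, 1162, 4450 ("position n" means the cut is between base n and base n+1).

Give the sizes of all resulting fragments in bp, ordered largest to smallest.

6000, 3288, 663, 499 bp

Linear molecule, 3 cuts → 4 fragments:
  499 − 0 = 499 bp
  1162 − 499 = 663 bp
  4450 − 1162 = 3288 bp
  10450 − 4450 = 6000 bp
Sorted largest to smallest: 6000, 3288, 663, 499 bp.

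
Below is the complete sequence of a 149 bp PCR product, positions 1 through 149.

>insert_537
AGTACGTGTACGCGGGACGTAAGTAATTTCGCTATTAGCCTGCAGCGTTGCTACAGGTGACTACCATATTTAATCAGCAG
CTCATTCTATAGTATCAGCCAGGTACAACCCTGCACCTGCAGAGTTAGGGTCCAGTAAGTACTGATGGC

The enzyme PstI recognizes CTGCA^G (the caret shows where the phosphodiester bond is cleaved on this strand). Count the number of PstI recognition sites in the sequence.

CTGCAG occurs starting at positions 40, 117.
PstI cuts at 2 sites.

2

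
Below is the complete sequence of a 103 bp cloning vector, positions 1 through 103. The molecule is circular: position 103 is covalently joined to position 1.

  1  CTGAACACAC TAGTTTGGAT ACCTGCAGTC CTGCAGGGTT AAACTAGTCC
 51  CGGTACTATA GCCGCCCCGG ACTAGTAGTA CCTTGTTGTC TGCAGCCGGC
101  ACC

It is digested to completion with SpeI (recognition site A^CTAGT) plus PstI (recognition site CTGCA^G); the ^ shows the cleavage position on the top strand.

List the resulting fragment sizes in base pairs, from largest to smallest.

28, 23, 18, 18, 8, 8 bp

SpeI sites (ACTAGT) start at positions 9, 43, 71.
SpeI cuts after the first base of each site, so after positions 9, 43, 71.
PstI sites (CTGCAG) start at positions 23, 31, 90.
PstI cuts after base 5 of each site (before the last base), so after positions 27, 35, 94.
Combined cut positions: 9, 27, 35, 43, 71, 94.
Circular molecule, 6 cuts → 6 fragments:
  10–27 → 18 bp
  28–35 → 8 bp
  36–43 → 8 bp
  44–71 → 28 bp
  72–94 → 23 bp
  95–103 then 1–9 → 9 + 9 = 18 bp
Sorted largest to smallest: 28, 23, 18, 18, 8, 8 bp.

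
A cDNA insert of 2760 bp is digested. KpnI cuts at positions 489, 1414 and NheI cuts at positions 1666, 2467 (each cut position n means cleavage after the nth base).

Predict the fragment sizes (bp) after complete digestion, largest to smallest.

Combined cut positions (sorted): 489, 1414, 1666, 2467.
Linear molecule, 4 cuts → 5 fragments:
  489 − 0 = 489 bp
  1414 − 489 = 925 bp
  1666 − 1414 = 252 bp
  2467 − 1666 = 801 bp
  2760 − 2467 = 293 bp
Sorted largest to smallest: 925, 801, 489, 293, 252 bp.

925, 801, 489, 293, 252 bp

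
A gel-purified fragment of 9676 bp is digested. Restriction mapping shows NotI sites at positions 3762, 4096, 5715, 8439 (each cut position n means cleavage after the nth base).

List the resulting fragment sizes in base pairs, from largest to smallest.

Linear molecule, 4 cuts → 5 fragments:
  3762 − 0 = 3762 bp
  4096 − 3762 = 334 bp
  5715 − 4096 = 1619 bp
  8439 − 5715 = 2724 bp
  9676 − 8439 = 1237 bp
Sorted largest to smallest: 3762, 2724, 1619, 1237, 334 bp.

3762, 2724, 1619, 1237, 334 bp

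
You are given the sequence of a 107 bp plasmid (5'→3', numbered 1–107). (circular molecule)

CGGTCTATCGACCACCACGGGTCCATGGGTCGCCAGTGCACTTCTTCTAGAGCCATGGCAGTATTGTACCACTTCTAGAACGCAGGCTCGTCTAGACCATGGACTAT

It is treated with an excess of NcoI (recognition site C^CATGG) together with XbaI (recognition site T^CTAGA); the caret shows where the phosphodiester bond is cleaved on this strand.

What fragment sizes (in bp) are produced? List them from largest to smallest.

NcoI sites (CCATGG) start at positions 23, 53, 97.
NcoI cuts after the first base of each site, so after positions 23, 53, 97.
XbaI sites (TCTAGA) start at positions 46, 74, 91.
XbaI cuts after the first base of each site, so after positions 46, 74, 91.
Combined cut positions: 23, 46, 53, 74, 91, 97.
Circular molecule, 6 cuts → 6 fragments:
  24–46 → 23 bp
  47–53 → 7 bp
  54–74 → 21 bp
  75–91 → 17 bp
  92–97 → 6 bp
  98–107 then 1–23 → 10 + 23 = 33 bp
Sorted largest to smallest: 33, 23, 21, 17, 7, 6 bp.

33, 23, 21, 17, 7, 6 bp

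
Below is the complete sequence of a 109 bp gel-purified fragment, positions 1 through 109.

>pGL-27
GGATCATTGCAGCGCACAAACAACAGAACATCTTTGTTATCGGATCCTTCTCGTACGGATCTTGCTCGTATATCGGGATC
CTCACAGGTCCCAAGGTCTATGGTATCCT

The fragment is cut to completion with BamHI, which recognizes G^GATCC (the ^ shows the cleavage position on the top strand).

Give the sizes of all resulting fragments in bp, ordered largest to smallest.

BamHI sites (GGATCC) start at positions 42, 76.
BamHI cuts after the first base of each site, so after positions 42, 76.
Linear molecule, 2 cuts → 3 fragments:
  1–42 → 42 bp
  43–76 → 34 bp
  77–109 → 33 bp
Sorted largest to smallest: 42, 34, 33 bp.

42, 34, 33 bp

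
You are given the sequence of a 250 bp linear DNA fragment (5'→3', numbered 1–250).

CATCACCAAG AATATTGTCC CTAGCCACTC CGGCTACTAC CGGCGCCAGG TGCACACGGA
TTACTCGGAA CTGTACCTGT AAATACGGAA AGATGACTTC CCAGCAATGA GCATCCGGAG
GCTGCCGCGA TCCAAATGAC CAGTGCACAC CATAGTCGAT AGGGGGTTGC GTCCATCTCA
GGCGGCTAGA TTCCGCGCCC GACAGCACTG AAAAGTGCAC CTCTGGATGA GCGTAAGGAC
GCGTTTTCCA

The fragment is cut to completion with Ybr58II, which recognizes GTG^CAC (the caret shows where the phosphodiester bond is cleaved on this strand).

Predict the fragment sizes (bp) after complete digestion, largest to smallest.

Ybr58II sites (GTGCAC) start at positions 50, 143, 215.
Ybr58II cuts after base 3 of each site, so after positions 52, 145, 217.
Linear molecule, 3 cuts → 4 fragments:
  1–52 → 52 bp
  53–145 → 93 bp
  146–217 → 72 bp
  218–250 → 33 bp
Sorted largest to smallest: 93, 72, 52, 33 bp.

93, 72, 52, 33 bp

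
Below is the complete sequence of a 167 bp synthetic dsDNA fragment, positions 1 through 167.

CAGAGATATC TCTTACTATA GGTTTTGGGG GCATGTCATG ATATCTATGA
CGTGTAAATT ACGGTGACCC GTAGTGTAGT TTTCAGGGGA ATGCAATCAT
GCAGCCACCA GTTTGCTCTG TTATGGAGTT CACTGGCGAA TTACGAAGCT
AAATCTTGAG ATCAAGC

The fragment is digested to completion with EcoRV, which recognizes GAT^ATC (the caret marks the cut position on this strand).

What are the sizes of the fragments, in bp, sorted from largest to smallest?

125, 35, 7 bp

EcoRV sites (GATATC) start at positions 5, 40.
EcoRV cuts after base 3 of each site, so after positions 7, 42.
Linear molecule, 2 cuts → 3 fragments:
  1–7 → 7 bp
  8–42 → 35 bp
  43–167 → 125 bp
Sorted largest to smallest: 125, 35, 7 bp.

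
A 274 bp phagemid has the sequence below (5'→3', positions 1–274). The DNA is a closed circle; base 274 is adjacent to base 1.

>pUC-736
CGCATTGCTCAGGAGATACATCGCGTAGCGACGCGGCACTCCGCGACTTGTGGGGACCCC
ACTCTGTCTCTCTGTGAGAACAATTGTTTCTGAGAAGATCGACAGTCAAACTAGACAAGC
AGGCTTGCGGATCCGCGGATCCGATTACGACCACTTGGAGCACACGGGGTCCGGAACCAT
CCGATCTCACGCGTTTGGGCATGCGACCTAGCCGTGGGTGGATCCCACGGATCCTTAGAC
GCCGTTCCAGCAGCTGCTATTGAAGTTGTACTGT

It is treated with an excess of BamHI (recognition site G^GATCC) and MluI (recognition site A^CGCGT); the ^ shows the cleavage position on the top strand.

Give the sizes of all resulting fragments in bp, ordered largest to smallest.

BamHI sites (GGATCC) start at positions 129, 137, 220, 229.
BamHI cuts after the first base of each site, so after positions 129, 137, 220, 229.
The MluI site (ACGCGT) starts at position 189.
MluI cuts after the first base of each site, so after position 189.
Combined cut positions: 129, 137, 189, 220, 229.
Circular molecule, 5 cuts → 5 fragments:
  130–137 → 8 bp
  138–189 → 52 bp
  190–220 → 31 bp
  221–229 → 9 bp
  230–274 then 1–129 → 45 + 129 = 174 bp
Sorted largest to smallest: 174, 52, 31, 9, 8 bp.

174, 52, 31, 9, 8 bp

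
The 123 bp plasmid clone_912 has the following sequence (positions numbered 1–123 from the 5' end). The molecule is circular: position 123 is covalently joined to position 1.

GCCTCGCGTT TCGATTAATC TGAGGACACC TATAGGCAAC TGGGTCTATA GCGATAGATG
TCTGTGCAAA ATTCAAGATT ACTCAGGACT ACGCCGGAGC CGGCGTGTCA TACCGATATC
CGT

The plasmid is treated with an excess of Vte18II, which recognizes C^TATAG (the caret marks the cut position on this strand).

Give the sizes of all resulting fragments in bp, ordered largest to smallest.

107, 16 bp

Vte18II sites (CTATAG) start at positions 30, 46.
Vte18II cuts after the first base of each site, so after positions 30, 46.
Circular molecule, 2 cuts → 2 fragments:
  31–46 → 16 bp
  47–123 then 1–30 → 77 + 30 = 107 bp
Sorted largest to smallest: 107, 16 bp.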